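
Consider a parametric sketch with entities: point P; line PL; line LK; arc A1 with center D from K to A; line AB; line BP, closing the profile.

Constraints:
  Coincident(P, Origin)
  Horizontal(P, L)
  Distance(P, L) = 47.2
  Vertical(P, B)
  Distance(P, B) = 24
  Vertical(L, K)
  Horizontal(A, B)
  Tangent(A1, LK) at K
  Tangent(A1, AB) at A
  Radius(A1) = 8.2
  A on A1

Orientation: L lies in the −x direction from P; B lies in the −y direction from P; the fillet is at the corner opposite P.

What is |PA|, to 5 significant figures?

45.793

P is at the origin; PL is horizontal with |PL| = 47.2 and L on the −x side, so L = (-47.200, 0.0000). P and B share the same x with |PB| = 24.0 and B on the −y side, so B = (0.0000, -24.000). The virtual corner opposite P is at (-47.200, -24.000). The tangent condition forces DK to be normal to LK and the tangent condition forces DA to be normal to AB, with radius 8.2, so the center D sits 8.2 in from both sides at D = (-39.000, -15.800). That places the tangent points at K = (-47.200, -15.800) on LK and A = (-39.000, -24.000) on AB. Then |PA| = |A − P| = 45.793.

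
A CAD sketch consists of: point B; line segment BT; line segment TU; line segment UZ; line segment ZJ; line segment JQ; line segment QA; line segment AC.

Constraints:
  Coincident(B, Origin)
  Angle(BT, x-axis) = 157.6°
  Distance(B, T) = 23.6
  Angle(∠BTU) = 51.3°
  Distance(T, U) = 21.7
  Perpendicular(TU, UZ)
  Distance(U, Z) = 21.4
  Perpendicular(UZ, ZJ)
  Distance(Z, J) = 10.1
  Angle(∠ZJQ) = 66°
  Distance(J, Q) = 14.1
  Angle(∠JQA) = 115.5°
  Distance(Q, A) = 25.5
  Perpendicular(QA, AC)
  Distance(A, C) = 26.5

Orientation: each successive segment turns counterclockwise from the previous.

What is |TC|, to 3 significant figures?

55.4

B is at the origin; BT runs at 157.6° with length 23.6, so T = (-21.8, 8.99). ∠BTU = 51.3° gives TU at -73.7° from the x-axis; with |TU| = 21.7, U = (-15.7, -11.8). TU is perpendicular to UZ, so UZ runs at 16.3°; with |UZ| = 21.4, Z = (4.81, -5.83). UZ ⟂ ZJ, so ZJ runs at 106°; with |ZJ| = 10.1, J = (1.98, 3.87). ∠ZJQ = 66.0° gives JQ at -140° from the x-axis; with |JQ| = 14.1, Q = (-8.78, -5.25). ∠JQA = 115.5° gives QA at -75.2° from the x-axis; with |QA| = 25.5, A = (-2.26, -29.9). QA ⟂ AC, so AC runs at 14.8°; with |AC| = 26.5, C = (23.4, -23.1). Then |TC| = |C − T| = 55.4.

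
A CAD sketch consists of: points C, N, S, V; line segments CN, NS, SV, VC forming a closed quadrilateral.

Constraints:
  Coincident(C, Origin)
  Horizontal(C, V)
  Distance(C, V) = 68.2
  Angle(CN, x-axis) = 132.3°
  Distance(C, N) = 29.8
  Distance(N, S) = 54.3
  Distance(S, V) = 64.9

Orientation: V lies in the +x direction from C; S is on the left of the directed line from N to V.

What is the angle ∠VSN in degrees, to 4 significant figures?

99.10°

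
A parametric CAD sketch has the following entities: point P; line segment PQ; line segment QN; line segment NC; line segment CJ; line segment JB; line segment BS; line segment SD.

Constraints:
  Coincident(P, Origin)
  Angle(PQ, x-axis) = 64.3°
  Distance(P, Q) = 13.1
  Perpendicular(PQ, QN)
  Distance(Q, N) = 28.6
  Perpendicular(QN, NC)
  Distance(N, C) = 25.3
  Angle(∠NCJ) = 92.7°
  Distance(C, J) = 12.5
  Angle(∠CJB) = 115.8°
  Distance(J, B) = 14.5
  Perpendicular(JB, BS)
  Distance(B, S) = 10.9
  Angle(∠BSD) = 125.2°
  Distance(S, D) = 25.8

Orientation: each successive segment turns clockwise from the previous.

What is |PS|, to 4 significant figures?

19.47

P is at the origin; PQ runs at 64.3° with length 13.1, so Q = (5.681, 11.80). PQ ⟂ QN, so QN runs at -25.70°; with |QN| = 28.6, N = (31.45, -0.5985). The perpendicularity gives NC at right angles to QN, so NC runs at -115.7°; with |NC| = 25.3, C = (20.48, -23.40). ∠NCJ = 92.7° gives CJ at 157.0° from the x-axis; with |CJ| = 12.5, J = (8.974, -18.51). ∠CJB = 115.8° gives JB at 92.80° from the x-axis; with |JB| = 14.5, B = (8.266, -4.029). JB is perpendicular to BS, so BS runs at 2.800°; with |BS| = 10.9, S = (19.15, -3.496). Then |PS| = |S − P| = 19.47.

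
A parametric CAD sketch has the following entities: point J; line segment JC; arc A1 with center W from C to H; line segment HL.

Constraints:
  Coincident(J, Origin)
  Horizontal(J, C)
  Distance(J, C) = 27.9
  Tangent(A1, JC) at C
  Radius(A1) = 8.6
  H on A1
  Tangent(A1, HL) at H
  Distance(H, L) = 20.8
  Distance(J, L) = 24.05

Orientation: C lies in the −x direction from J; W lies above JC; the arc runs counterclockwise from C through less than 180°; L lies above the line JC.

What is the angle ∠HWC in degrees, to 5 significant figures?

58.895°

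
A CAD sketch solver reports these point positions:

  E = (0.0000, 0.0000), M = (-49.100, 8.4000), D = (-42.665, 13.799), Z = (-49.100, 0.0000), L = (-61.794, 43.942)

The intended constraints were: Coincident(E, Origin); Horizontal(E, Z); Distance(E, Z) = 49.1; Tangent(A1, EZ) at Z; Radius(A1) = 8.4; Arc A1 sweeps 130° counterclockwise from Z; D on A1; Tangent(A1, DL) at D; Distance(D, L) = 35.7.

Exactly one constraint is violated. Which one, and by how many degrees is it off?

Tangent(A1, DL) at D — off by 7.60°.

E = (0.00, 0.00) ✓; E.y = 0.00, Z.y = 0.00 ✓; |EZ| = 49.10 ✓; ∠(MZ, ZE) = 90.00° ✓; |MZ| = 8.400 ✓; bearing(M→D) − bearing(M→Z) = 130.0° ✓; |MD| = 8.400 ✓; ∠(MD, DL) = 97.60° ✗; |DL| = 35.70 ✓.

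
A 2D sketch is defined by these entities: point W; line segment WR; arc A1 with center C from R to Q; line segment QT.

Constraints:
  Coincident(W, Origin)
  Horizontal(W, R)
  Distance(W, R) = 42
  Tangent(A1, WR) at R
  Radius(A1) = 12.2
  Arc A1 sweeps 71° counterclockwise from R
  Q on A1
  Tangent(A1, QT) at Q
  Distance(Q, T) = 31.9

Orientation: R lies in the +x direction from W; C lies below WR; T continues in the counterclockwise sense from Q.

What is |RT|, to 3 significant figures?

44.2

On A1, R sits at bearing 90° from C; a 71° counterclockwise sweep puts Q at bearing 161°, so Q = C + 12.2·(cos 161°, sin 161°) = (30.5, -8.23). Tangency of A1 to QT means the radius CQ is perpendicular to QT, so QT runs along (−sin 161°, cos 161°); with |QT| = 31.9, T = (20.1, -38.4). Then |RT| = |T − R| = 44.2.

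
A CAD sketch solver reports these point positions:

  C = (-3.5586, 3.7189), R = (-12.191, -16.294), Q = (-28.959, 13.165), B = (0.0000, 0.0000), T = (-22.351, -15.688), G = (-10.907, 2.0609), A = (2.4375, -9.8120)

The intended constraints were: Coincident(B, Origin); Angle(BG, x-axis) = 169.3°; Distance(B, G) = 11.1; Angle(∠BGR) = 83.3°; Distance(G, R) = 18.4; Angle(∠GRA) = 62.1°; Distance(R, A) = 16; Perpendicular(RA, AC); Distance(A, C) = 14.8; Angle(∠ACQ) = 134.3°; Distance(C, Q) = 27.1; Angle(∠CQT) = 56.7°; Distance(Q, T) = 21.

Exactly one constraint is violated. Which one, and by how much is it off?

Distance(Q, T) = 21 — off by 8.60.

B = (0.00, 0.00) ✓; BG at 169.3° ✓; |BG| = 11.10 ✓; ∠BGR = 83.30° ✓; |GR| = 18.40 ✓; ∠GRA = 62.10° ✓; |RA| = 16.00 ✓; ∠(RA, AC) = 90.00° ✓; |AC| = 14.80 ✓; ∠ACQ = 134.3° ✓; |CQ| = 27.10 ✓; ∠CQT = 56.70° ✓; |QT| = 29.60 ✗.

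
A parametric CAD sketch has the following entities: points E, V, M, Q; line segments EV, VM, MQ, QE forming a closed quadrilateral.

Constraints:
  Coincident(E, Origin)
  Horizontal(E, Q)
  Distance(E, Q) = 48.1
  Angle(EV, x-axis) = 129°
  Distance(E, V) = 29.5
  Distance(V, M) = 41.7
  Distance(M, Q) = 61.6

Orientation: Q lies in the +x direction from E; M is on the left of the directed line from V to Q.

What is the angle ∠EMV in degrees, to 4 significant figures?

34.50°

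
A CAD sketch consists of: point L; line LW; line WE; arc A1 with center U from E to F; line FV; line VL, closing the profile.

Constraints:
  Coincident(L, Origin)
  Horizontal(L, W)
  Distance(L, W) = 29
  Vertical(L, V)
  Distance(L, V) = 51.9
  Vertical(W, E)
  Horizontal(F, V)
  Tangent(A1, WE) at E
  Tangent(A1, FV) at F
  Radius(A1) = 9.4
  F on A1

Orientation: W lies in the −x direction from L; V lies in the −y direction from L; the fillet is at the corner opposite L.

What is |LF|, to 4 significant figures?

55.48

The virtual corner opposite L is at (-29.00, -51.90). The tangent condition forces UE to be normal to WE and A1 meets FV tangentially, so UF is at right angles to FV, with radius 9.4, so the center U sits 9.4 in from both sides at U = (-19.60, -42.50). That places the tangent points at E = (-29.00, -42.50) on WE and F = (-19.60, -51.90) on FV. Then |LF| = |F − L| = 55.48.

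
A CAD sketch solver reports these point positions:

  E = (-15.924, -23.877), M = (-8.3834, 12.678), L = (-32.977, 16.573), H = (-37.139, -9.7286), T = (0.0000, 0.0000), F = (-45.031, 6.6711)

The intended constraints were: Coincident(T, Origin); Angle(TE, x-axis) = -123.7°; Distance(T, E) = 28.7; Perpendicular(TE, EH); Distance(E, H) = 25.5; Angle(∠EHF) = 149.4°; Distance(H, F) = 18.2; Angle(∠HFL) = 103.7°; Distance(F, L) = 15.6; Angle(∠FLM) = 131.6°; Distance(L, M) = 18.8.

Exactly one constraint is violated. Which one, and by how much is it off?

Distance(L, M) = 18.8 — off by 6.10.

T = (0.00, 0.00) ✓; TE at -123.7° ✓; |TE| = 28.70 ✓; ∠(TE, EH) = 90.00° ✓; |EH| = 25.50 ✓; ∠EHF = 149.4° ✓; |HF| = 18.20 ✓; ∠HFL = 103.7° ✓; |FL| = 15.60 ✓; ∠FLM = 131.6° ✓; |LM| = 24.90 ✗.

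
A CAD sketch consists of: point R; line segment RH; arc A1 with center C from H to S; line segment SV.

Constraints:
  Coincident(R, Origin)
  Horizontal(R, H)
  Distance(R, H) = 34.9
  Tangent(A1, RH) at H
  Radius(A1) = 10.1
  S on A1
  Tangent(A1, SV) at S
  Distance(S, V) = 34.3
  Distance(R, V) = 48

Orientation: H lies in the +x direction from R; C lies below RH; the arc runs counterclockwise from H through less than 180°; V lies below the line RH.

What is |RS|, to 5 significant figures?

26.440

R is at the origin; RH is horizontal with |RH| = 34.9 and H on the +x side, so H = (34.900, 0.0000). A1 meets RH tangentially, so CH is at right angles to RH, so C = H + (0, -10.1) = (34.900, -10.100). Since CS ⟂ SV (tangency), |CV| = √(10.1² + 34.3²) = 35.756 regardless of where S sits on A1. So V lies on both circle(R, 48.0) and circle(C, 35.756); the below-RH intersection is V = (21.131, -43.099). S is the foot of the tangent from V: S = (24.860, -9.0019).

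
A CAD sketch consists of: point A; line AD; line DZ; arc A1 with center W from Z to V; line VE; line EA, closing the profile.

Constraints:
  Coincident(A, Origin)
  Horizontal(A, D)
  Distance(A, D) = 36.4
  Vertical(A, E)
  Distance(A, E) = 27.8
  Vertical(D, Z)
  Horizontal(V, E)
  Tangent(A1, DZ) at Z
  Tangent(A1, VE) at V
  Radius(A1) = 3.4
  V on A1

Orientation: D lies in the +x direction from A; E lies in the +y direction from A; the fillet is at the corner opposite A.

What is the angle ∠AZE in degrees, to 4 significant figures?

39.17°

The virtual corner opposite A is at (36.40, 27.80). The tangent condition forces WZ to be normal to DZ and A1 meets VE tangentially, so WV is at right angles to VE, with radius 3.4, so the center W sits 3.4 in from both sides at W = (33.00, 24.40). That places the tangent points at Z = (36.40, 24.40) on DZ and V = (33.00, 27.80) on VE. Then cos ∠AZE = ZA·ZE / (|ZA||ZE|), giving 39.17°.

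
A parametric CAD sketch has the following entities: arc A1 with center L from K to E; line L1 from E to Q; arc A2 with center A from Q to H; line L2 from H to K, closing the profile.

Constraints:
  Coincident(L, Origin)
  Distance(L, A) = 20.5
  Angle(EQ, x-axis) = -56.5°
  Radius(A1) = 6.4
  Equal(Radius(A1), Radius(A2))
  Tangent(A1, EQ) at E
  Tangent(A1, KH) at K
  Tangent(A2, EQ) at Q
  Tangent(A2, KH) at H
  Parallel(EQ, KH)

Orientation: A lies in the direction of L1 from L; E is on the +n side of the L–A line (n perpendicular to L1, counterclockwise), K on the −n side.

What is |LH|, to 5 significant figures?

21.476

Tangency of A1 to both parallel lines with radius 6.4 puts E and K at L ± 6.4·n: E = (5.3369, 3.5324), K = (-5.3369, -3.5324). Equal radii place Q and H the same way about A: Q = A + 6.4·n = (16.652, -13.562), H = A − 6.4·n = (5.9778, -20.627). Then |LH| = |H − L| = 21.476.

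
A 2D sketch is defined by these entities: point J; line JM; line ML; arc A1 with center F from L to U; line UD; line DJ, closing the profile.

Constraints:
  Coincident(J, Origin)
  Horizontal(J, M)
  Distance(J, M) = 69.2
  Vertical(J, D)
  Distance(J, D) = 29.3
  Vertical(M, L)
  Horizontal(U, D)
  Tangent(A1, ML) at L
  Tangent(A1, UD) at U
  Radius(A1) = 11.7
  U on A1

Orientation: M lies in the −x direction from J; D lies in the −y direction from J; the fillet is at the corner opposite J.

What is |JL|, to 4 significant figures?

71.40

J is at the origin; JM is horizontal with |JM| = 69.2 and M on the −x side, so M = (-69.20, 0.000). J and D share the same x with |JD| = 29.3 and D on the −y side, so D = (0.000, -29.30). The virtual corner opposite J is at (-69.20, -29.30). The tangent condition forces FL to be normal to ML and since A1 is tangent to UD there, FU ⟂ UD, with radius 11.7, so the center F sits 11.7 in from both sides at F = (-57.50, -17.60). That places the tangent points at L = (-69.20, -17.60) on ML and U = (-57.50, -29.30) on UD. Then |JL| = |L − J| = 71.40.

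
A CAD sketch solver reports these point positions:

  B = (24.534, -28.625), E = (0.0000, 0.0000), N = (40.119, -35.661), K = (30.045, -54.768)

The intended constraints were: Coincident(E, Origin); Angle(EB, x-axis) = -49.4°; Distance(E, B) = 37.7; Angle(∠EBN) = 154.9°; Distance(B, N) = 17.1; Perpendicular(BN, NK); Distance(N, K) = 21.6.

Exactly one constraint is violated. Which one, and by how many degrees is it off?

Perpendicular(BN, NK) — off by 3.50°.

E = (0.00, 0.00) ✓; EB at -49.40° ✓; |EB| = 37.70 ✓; ∠EBN = 154.9° ✓; |BN| = 17.10 ✓; ∠(BN, NK) = 93.50° ✗; |NK| = 21.60 ✓.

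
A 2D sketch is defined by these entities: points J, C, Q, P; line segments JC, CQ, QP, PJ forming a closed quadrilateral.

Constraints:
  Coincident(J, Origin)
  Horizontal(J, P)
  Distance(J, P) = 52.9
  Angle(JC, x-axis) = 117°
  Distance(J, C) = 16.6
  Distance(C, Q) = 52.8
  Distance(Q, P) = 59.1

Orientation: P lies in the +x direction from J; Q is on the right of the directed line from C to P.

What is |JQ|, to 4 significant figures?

36.72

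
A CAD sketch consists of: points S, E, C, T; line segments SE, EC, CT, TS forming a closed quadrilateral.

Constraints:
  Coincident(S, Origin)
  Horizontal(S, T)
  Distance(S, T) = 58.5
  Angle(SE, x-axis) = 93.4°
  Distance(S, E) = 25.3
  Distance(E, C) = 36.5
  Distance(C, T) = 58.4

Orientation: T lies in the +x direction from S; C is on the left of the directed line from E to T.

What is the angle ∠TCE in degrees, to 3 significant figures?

83.2°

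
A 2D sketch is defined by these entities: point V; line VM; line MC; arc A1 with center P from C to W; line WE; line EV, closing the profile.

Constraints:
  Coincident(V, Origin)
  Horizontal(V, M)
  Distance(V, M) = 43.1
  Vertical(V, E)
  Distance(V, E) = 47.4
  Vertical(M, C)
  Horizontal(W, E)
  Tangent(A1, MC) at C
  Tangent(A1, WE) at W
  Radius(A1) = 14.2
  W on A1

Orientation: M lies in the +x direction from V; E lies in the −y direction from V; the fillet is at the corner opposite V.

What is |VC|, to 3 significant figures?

54.4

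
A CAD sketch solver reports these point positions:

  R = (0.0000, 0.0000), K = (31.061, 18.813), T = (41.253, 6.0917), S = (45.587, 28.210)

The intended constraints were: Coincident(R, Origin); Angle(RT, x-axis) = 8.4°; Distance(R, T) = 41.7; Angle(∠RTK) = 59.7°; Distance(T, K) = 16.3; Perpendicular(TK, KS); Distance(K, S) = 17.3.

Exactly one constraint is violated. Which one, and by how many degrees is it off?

Perpendicular(TK, KS) — off by 5.80°.

R = (0.00, 0.00) ✓; RT at 8.400° ✓; |RT| = 41.70 ✓; ∠RTK = 59.70° ✓; |TK| = 16.30 ✓; ∠(TK, KS) = 95.80° ✗; |KS| = 17.30 ✓.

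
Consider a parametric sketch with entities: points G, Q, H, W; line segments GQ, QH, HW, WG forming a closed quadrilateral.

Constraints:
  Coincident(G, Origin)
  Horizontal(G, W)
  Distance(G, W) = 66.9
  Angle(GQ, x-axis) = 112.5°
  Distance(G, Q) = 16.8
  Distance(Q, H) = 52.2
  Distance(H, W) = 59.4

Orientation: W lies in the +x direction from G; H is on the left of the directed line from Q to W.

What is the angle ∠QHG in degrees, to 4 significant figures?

15.62°

Checks: G.y = 0.00, W.y = 0.00 ✓; |QH| = 52.20 ✓; |HW| = 59.40 ✓.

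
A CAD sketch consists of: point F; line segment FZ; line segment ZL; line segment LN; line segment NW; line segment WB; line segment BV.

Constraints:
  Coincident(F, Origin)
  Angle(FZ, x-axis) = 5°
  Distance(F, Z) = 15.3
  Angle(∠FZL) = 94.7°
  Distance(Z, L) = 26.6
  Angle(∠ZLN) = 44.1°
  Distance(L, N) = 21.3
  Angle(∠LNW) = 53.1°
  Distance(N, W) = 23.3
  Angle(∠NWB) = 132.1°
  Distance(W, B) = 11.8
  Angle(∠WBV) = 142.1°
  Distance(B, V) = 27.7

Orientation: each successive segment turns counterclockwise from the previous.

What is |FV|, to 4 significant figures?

58.48

∠NWB = 132.1° gives WB at 41.00° from the x-axis; with |WB| = 11.8, B = (32.40, 17.50). ∠WBV = 142.1° gives BV at 78.90° from the x-axis; with |BV| = 27.7, V = (37.73, 44.68). Then |FV| = |V − F| = 58.48.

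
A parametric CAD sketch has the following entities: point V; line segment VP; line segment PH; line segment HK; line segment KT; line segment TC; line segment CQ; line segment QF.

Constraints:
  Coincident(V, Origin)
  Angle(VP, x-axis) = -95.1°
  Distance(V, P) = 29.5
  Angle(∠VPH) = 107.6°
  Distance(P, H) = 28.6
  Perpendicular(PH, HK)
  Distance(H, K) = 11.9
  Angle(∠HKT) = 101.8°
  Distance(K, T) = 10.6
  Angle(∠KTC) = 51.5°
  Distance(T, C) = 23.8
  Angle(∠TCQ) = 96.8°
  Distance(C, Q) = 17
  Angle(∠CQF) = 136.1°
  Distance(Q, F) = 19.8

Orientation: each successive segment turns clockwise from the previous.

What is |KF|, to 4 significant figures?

25.44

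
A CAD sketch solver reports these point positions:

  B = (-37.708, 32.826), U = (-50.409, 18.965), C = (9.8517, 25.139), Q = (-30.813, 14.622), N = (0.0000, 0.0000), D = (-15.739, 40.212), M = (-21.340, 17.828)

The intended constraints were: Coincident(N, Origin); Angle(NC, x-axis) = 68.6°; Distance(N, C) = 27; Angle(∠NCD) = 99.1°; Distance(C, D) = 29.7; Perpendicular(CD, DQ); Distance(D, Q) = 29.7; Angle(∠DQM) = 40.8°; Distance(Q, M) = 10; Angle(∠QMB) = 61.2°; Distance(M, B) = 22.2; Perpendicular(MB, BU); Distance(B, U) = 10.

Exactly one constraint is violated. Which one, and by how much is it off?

Distance(B, U) = 10 — off by 8.80.

N = (0.00, 0.00) ✓; NC at 68.60° ✓; |NC| = 27.00 ✓; ∠NCD = 99.10° ✓; |CD| = 29.70 ✓; ∠(CD, DQ) = 90.00° ✓; |DQ| = 29.70 ✓; ∠DQM = 40.80° ✓; |QM| = 10.00 ✓; ∠QMB = 61.20° ✓; |MB| = 22.20 ✓; ∠(MB, BU) = 90.00° ✓; |BU| = 18.80 ✗.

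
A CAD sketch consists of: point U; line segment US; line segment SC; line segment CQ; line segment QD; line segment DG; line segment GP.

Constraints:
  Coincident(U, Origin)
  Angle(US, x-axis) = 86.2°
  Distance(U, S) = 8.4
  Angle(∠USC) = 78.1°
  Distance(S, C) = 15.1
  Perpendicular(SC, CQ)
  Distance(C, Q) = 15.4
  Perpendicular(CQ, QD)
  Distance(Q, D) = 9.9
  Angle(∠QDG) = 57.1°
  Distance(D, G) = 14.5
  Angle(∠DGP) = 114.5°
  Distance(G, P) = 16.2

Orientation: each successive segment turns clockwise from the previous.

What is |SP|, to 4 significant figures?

29.63

U is at the origin; US runs at 86.2° with length 8.4, so S = (0.5567, 8.382). ∠USC = 78.1° gives SC at -15.70° from the x-axis; with |SC| = 15.1, C = (15.09, 4.295). The perpendicularity gives CQ at right angles to SC, so CQ runs at -105.7°; with |CQ| = 15.4, Q = (10.93, -10.53). The perpendicularity gives QD at right angles to CQ, so QD runs at 164.3°; with |QD| = 9.9, D = (1.395, -7.851). ∠QDG = 57.1° gives DG at 41.40° from the x-axis; with |DG| = 14.5, G = (12.27, 1.738). ∠DGP = 114.5° gives GP at -24.10° from the x-axis; with |GP| = 16.2, P = (27.06, -4.877). Then |SP| = |P − S| = 29.63.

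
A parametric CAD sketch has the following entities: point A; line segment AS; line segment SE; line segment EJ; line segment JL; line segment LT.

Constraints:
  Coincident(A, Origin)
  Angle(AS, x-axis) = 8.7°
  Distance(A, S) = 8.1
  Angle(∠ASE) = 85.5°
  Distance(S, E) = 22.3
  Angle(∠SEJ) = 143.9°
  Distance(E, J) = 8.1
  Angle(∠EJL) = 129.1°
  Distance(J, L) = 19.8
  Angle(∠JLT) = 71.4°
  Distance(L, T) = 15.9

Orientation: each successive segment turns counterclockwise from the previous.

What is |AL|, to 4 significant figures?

33.56

∠SEJ = 143.9° gives EJ at 139.3° from the x-axis; with |EJ| = 8.1, J = (-3.226, 28.22). ∠EJL = 129.1° gives JL at -169.8° from the x-axis; with |JL| = 19.8, L = (-22.71, 24.71). Then |AL| = |L − A| = 33.56.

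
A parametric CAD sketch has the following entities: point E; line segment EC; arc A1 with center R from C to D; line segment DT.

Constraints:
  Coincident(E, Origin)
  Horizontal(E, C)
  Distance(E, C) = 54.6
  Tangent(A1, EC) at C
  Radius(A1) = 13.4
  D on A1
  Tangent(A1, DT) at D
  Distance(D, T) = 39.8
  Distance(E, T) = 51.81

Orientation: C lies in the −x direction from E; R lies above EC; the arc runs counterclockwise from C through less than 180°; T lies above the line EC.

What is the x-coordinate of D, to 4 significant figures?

-42.31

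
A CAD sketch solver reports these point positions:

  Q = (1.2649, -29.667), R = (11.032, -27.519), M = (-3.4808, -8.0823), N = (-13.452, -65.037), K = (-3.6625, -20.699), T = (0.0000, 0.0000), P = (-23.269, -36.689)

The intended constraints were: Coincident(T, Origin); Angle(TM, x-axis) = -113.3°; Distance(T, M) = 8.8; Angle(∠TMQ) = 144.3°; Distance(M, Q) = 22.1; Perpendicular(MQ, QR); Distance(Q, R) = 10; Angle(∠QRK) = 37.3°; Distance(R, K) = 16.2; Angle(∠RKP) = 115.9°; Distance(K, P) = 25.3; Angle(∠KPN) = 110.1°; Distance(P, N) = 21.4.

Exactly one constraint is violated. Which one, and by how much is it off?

Distance(P, N) = 21.4 — off by 8.60.

T = (0.00, 0.00) ✓; TM at -113.3° ✓; |TM| = 8.800 ✓; ∠TMQ = 144.3° ✓; |MQ| = 22.10 ✓; ∠(MQ, QR) = 90.00° ✓; |QR| = 10.00 ✓; ∠QRK = 37.30° ✓; |RK| = 16.20 ✓; ∠RKP = 115.9° ✓; |KP| = 25.30 ✓; ∠KPN = 110.1° ✓; |PN| = 30.00 ✗.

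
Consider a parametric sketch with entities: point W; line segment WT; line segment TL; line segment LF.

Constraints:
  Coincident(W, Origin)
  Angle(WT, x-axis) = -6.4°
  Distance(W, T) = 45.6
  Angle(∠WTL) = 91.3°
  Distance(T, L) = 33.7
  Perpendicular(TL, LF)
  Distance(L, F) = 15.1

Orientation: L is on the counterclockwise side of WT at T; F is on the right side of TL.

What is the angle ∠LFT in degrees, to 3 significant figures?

65.9°

W is at the origin; WT runs at -6.4° with length 45.6, so T = 45.6·(cos -6.4°, sin -6.4°) = (45.3, -5.08). ∠WTL = 91.3°, so TL runs at -6.4° + (180° − 91.3°) = 82.3° from the x-axis; with |TL| = 33.7, L = T + 33.7·(cos 82.3°, sin 82.3°) = (49.8, 28.3). The perpendicularity gives LF at right angles to TL; with |LF| = 15.1 on the right of TL, F = L + 15.1·(0.991, -0.134) = (64.8, 26.3). Then cos ∠LFT = FL·FT / (|FL||FT|), giving 65.9°.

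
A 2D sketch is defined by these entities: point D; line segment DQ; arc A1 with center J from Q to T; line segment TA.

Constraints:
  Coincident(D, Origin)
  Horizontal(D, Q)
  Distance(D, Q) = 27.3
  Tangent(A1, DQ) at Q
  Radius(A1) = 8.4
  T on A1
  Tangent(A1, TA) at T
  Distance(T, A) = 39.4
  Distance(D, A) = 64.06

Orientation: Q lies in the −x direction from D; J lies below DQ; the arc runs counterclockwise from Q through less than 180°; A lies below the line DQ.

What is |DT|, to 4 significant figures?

35.82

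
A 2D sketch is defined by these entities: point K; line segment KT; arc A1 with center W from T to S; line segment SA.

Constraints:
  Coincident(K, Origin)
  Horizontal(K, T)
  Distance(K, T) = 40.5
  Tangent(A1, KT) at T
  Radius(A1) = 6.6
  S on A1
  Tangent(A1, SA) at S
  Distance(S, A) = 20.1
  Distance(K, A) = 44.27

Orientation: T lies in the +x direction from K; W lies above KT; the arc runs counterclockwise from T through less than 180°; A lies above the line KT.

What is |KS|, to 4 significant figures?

47.15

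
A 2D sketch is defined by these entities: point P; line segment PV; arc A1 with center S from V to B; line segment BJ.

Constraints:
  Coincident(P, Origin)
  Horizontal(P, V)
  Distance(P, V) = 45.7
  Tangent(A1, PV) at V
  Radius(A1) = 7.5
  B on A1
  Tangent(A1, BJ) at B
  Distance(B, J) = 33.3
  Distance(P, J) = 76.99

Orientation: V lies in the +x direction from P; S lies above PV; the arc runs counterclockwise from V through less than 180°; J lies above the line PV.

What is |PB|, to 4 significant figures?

52.03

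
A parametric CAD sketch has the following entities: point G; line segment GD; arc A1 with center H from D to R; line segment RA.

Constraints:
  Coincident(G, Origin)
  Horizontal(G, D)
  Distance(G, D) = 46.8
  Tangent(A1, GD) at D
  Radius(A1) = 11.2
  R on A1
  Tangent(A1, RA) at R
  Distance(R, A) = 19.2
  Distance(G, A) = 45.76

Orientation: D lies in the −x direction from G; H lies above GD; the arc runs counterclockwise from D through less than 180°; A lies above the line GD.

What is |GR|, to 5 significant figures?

37.175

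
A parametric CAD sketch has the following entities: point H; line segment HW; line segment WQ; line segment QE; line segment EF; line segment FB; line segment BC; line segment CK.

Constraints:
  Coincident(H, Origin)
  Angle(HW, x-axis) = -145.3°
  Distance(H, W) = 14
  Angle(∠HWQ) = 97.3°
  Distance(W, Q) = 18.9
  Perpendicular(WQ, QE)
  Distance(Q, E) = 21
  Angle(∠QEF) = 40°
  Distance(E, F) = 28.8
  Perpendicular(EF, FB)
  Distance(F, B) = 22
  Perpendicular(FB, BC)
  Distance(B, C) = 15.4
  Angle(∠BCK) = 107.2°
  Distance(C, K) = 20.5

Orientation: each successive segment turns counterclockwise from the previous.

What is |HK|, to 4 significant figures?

17.81

FB is perpendicular to BC, so BC runs at -12.60°; with |BC| = 15.4, C = (-2.045, -33.63). ∠BCK = 107.2° gives CK at 60.20° from the x-axis; with |CK| = 20.5, K = (8.143, -15.84). Then |HK| = |K − H| = 17.81.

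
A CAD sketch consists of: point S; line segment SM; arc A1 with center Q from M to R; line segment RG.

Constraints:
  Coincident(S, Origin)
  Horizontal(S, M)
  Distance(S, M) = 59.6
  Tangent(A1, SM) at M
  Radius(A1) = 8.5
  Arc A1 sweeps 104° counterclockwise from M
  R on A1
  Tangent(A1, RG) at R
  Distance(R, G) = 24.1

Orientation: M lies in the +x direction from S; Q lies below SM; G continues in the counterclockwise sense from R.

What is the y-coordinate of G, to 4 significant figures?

-33.94

On A1, M sits at bearing 90° from Q; a 104° counterclockwise sweep puts R at bearing 194°, so R = Q + 8.5·(cos 194°, sin 194°) = (51.35, -10.56). The tangent condition forces QR to be normal to RG, so RG runs along (−sin 194°, cos 194°); with |RG| = 24.1, G = (57.18, -33.94). So G.y = -33.94.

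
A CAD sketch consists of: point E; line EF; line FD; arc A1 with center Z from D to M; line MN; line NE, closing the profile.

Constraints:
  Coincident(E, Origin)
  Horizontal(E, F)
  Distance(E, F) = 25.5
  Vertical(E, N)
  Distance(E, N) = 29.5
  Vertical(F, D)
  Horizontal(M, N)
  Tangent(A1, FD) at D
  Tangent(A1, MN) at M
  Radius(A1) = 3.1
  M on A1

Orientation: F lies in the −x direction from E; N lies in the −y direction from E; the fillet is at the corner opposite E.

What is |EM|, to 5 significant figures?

37.041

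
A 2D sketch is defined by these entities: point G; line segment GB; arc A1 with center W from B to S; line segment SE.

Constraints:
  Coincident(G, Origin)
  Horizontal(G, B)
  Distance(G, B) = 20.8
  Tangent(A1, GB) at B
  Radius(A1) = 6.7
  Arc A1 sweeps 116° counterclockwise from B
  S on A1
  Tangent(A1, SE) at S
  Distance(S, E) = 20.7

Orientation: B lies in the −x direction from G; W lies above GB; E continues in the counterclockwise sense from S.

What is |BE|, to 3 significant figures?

28.4

G is at the origin; GB is horizontal with |GB| = 20.8 and B on the −x side, so B = (-20.8, 0.00). A1 meets GB tangentially, so WB is at right angles to GB, so W = B + (0, 6.7) = (-20.8, 6.70). On A1, B sits at bearing -90° from W; a 116° counterclockwise sweep puts S at bearing 26°, so S = W + 6.7·(cos 26°, sin 26°) = (-14.8, 9.64). Since A1 is tangent to SE there, WS ⟂ SE, so SE runs along (−sin 26°, cos 26°); with |SE| = 20.7, E = (-23.9, 28.2). Then |BE| = |E − B| = 28.4.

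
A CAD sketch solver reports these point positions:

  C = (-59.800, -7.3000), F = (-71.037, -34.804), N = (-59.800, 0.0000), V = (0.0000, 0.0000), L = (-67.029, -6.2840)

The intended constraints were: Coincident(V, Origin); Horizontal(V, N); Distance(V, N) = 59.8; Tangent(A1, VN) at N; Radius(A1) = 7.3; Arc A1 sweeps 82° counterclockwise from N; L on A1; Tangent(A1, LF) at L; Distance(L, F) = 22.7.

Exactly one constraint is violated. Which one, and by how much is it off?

Distance(L, F) = 22.7 — off by 6.10.

V = (0.00, 0.00) ✓; V.y = 0.00, N.y = 0.00 ✓; |VN| = 59.80 ✓; ∠(CN, NV) = 90.00° ✓; |CN| = 7.300 ✓; bearing(C→L) − bearing(C→N) = 82.00° ✓; |CL| = 7.300 ✓; ∠(CL, LF) = 90.00° ✓; |LF| = 28.80 ✗.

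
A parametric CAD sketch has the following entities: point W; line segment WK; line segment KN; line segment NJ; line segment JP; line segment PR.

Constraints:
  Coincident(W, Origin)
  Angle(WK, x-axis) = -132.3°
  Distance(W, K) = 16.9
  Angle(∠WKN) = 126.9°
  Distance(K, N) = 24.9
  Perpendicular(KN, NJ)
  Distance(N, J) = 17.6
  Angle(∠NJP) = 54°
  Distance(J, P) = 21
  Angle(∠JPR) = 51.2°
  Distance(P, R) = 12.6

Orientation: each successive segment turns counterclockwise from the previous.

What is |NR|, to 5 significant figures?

5.2100

W is at the origin; WK runs at -132.3° with length 16.9, so K = (-11.374, -12.500). ∠WKN = 126.9° gives KN at -79.200° from the x-axis; with |KN| = 24.9, N = (-6.7081, -36.959). The perpendicularity gives NJ at right angles to KN, so NJ runs at 10.800°; with |NJ| = 17.6, J = (10.580, -33.661). ∠NJP = 54.0° gives JP at 136.80° from the x-axis; with |JP| = 21.0, P = (-4.7282, -19.285). ∠JPR = 51.2° gives PR at -94.400° from the x-axis; with |PR| = 12.6, R = (-5.6949, -31.848). Then |NR| = |R − N| = 5.2100.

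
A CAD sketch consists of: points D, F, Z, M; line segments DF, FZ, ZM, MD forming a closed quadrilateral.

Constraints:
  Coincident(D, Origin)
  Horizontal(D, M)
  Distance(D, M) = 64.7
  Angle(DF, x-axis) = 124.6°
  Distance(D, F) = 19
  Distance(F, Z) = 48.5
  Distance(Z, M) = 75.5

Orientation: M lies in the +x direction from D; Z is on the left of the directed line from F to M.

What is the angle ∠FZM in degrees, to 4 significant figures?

73.26°

D is at the origin; DM is horizontal with |DM| = 64.7 and M in +x, so M = (64.7, 0). DF runs at 124.6° with |DF| = 19.0, so F = (-10.79, 15.64). Z is determined by |FZ| = 48.5 and |ZM| = 75.5 together: it lies at the intersection of circle(F, 48.5) and circle(M, 75.5). With |FM| = 77.09, the foot of the radical line on FM is 16.83 from F and the perpendicular offset is √(48.5² − 16.83²) = 45.49. Taking the left-of-FM solution: Z = (14.92, 56.76).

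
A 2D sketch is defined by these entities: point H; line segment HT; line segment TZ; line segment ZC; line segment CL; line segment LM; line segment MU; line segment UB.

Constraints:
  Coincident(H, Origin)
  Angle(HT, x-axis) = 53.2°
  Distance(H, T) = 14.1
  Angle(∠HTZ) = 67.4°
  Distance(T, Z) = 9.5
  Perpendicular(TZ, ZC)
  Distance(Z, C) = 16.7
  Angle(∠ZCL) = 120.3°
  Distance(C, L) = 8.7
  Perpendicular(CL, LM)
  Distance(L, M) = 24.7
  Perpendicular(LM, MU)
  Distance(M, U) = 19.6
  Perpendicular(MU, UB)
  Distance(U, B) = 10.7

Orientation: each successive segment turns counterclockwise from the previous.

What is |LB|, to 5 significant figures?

24.087

H is at the origin; HT runs at 53.2° with length 14.1, so T = (8.4462, 11.290). ∠HTZ = 67.4° gives TZ at 165.80° from the x-axis; with |TZ| = 9.5, Z = (-0.76350, 13.621). The perpendicularity gives ZC at right angles to TZ, so ZC runs at -104.20°; with |ZC| = 16.7, C = (-4.8601, -2.5690). ∠ZCL = 120.3° gives CL at -44.500° from the x-axis; with |CL| = 8.7, L = (1.3451, -8.6669). The perpendicularity gives LM at right angles to CL, so LM runs at 45.500°; with |LM| = 24.7, M = (18.658, 8.9504). LM is perpendicular to MU, so MU runs at 135.50°; with |MU| = 19.6, U = (4.6779, 22.688). MU ⟂ UB, so UB runs at -134.50°; with |UB| = 10.7, B = (-2.8218, 15.056). Then |LB| = |B − L| = 24.087.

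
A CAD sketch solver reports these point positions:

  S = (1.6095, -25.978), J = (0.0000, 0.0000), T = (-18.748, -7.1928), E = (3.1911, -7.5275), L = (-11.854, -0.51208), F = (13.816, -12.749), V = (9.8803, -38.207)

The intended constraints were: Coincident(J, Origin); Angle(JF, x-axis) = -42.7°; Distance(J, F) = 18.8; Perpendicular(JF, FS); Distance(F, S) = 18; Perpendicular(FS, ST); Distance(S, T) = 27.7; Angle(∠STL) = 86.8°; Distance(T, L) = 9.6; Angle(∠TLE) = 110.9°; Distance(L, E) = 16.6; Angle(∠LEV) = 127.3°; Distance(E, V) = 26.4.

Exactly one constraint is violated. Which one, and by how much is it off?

Distance(E, V) = 26.4 — off by 5.00.

J = (0.00, 0.00) ✓; JF at -42.70° ✓; |JF| = 18.80 ✓; ∠(JF, FS) = 90.00° ✓; |FS| = 18.00 ✓; ∠(FS, ST) = 90.00° ✓; |ST| = 27.70 ✓; ∠STL = 86.80° ✓; |TL| = 9.600 ✓; ∠TLE = 110.9° ✓; |LE| = 16.60 ✓; ∠LEV = 127.3° ✓; |EV| = 31.40 ✗.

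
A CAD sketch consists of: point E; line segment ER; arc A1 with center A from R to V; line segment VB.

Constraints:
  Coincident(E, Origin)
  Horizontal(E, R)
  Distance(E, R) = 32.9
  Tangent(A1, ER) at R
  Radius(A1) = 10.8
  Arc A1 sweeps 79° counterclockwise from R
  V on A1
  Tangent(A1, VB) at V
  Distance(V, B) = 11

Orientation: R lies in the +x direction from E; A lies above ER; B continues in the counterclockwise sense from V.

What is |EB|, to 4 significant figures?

49.61

E is at the origin; E and R share the same y with |ER| = 32.9 and R on the +x side, so R = (32.90, 0.000). Tangency of A1 to ER means the radius AR is perpendicular to ER, so A = R + (0, 10.8) = (32.90, 10.80). On A1, R sits at bearing -90° from A; a 79° counterclockwise sweep puts V at bearing -11°, so V = A + 10.8·(cos -11°, sin -11°) = (43.50, 8.739). A1 meets VB tangentially, so AV is at right angles to VB, so VB runs along (−sin -11°, cos -11°); with |VB| = 11.0, B = (45.60, 19.54). Then |EB| = |B − E| = 49.61.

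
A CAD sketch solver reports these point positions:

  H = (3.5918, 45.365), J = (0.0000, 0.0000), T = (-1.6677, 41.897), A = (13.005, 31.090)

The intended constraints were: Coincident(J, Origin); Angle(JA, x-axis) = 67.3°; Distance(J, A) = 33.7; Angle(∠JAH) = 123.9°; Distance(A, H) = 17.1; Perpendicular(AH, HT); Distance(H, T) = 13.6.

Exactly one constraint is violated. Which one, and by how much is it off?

Distance(H, T) = 13.6 — off by 7.30.

J = (0.00, 0.00) ✓; JA at 67.30° ✓; |JA| = 33.70 ✓; ∠JAH = 123.9° ✓; |AH| = 17.10 ✓; ∠(AH, HT) = 90.00° ✓; |HT| = 6.300 ✗.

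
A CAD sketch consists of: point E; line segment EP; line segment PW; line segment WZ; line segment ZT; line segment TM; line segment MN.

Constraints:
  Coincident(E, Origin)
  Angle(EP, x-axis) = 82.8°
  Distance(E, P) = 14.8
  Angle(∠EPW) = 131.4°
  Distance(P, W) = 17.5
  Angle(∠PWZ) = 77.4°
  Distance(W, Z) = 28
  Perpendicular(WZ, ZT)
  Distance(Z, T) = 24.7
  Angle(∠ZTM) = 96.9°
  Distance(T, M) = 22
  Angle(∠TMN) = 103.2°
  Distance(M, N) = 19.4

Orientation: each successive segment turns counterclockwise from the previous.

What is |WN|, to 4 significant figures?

9.139

∠ZTM = 96.9° gives TM at 47.10° from the x-axis; with |TM| = 22.0, M = (8.783, 6.755). ∠TMN = 103.2° gives MN at 123.9° from the x-axis; with |MN| = 19.4, N = (-2.038, 22.86). Then |WN| = |N − W| = 9.139.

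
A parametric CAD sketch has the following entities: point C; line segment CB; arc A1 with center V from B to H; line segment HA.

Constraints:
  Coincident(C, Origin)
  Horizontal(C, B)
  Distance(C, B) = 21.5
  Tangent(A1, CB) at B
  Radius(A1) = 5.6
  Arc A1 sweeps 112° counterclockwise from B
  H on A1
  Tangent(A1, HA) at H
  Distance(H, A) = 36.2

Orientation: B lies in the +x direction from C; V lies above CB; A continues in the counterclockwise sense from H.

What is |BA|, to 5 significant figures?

42.102

C is at the origin; C and B share the same y with |CB| = 21.5 and B on the +x side, so B = (21.500, 0.0000). A1 meets CB tangentially, so VB is at right angles to CB, so V = B + (0, 5.6) = (21.500, 5.6000). On A1, B sits at bearing -90° from V; a 112° counterclockwise sweep puts H at bearing 22°, so H = V + 5.6·(cos 22°, sin 22°) = (26.692, 7.6978). Since A1 is tangent to HA there, VH ⟂ HA, so HA runs along (−sin 22°, cos 22°); with |HA| = 36.2, A = (13.131, 41.262). Then |BA| = |A − B| = 42.102.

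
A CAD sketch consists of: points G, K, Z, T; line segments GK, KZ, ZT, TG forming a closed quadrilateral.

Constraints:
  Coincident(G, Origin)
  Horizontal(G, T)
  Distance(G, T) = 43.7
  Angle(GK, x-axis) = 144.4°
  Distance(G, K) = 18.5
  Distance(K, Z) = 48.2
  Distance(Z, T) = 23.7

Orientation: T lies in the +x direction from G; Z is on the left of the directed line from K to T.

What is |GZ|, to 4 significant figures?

38.21

G is at the origin; GT is horizontal with |GT| = 43.7 and T in +x, so T = (43.7, 0). GK runs at 144.4° with |GK| = 18.5, so K = (-15.04, 10.77). Z is determined by |KZ| = 48.2 and |ZT| = 23.7 together: it lies at the intersection of circle(K, 48.2) and circle(T, 23.7). With |KT| = 59.72, the foot of the radical line on KT is 44.61 from K and the perpendicular offset is √(48.2² − 44.61²) = 18.26. Taking the left-of-KT solution: Z = (32.13, 20.68).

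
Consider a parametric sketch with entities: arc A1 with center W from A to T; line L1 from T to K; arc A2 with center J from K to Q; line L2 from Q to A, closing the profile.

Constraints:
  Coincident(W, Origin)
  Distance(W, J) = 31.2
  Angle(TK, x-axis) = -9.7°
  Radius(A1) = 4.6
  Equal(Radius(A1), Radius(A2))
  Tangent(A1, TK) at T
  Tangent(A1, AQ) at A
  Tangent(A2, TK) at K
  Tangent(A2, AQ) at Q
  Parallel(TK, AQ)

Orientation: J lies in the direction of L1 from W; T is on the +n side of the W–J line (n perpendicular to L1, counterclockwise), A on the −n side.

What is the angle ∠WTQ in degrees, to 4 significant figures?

73.57°

Tangency of A1 to both parallel lines with radius 4.6 puts T and A at W ± 4.6·n: T = (0.7751, 4.534), A = (-0.7751, -4.534). Equal radii place K and Q the same way about J: K = J + 4.6·n = (31.53, -0.7226), Q = J − 4.6·n = (29.98, -9.791). Then cos ∠WTQ = TW·TQ / (|TW||TQ|), giving 73.57°.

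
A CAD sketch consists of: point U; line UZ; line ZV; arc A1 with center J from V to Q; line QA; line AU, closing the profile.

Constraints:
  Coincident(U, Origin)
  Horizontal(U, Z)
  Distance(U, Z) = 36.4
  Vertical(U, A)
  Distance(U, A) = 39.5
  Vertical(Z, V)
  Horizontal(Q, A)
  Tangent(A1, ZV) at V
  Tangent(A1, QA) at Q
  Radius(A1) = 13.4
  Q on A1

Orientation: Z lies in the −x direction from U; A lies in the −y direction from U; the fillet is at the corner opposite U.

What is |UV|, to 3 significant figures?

44.8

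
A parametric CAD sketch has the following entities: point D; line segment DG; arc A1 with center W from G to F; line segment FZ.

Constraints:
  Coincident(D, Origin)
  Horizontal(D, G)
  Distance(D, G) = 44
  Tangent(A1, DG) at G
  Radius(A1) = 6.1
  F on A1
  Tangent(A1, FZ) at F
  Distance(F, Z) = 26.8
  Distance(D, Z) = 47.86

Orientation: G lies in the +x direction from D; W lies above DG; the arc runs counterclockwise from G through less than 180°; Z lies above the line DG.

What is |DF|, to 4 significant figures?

50.09

Checks: |WF| = 6.100 ✓; ∠(WF, FZ) = 90.00° ✓; |FZ| = 26.80 ✓; |DZ| = 47.86 ✓.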